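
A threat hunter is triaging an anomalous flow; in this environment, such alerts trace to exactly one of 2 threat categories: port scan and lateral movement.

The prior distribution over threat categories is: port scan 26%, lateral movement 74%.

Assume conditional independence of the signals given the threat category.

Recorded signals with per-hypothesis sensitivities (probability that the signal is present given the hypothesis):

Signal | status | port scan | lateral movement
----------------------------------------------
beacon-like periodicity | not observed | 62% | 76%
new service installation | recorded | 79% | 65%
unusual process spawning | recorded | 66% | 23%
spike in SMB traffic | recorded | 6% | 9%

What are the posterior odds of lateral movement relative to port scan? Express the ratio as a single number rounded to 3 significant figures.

0.773

The normalizing constant cancels in an odds ratio, so compute prior × likelihood for the two hypotheses only (using 1 − P(present | H) for each absent signal):
  lateral movement: 0.74 × (1 − 0.76) × 0.65 × 0.23 × 0.09 = 0.0023896
  port scan: 0.26 × (1 − 0.62) × 0.79 × 0.66 × 0.06 = 0.0030909
Posterior odds = 0.0023896 / 0.0030909 ≈ 0.773.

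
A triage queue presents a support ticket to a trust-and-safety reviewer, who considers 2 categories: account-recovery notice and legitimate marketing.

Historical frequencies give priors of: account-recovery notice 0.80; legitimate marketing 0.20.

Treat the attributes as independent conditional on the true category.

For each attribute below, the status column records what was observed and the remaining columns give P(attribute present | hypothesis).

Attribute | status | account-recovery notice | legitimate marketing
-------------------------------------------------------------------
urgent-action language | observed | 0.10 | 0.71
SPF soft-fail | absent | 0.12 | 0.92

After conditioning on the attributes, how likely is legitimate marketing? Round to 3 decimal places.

By Bayes' rule with conditional independence, the unnormalized weight for each hypothesis is prior × ∏ likelihoods (using 1 − P(present | H) for each absent attribute):
  account-recovery notice: 0.80 × 0.10 × (1 − 0.12) = 0.0704
  legitimate marketing: 0.20 × 0.71 × (1 − 0.92) = 0.01136
The unnormalized weights sum to 0.08176.
P(legitimate marketing | evidence) = 0.01136 / 0.08176 ≈ 0.139.

0.139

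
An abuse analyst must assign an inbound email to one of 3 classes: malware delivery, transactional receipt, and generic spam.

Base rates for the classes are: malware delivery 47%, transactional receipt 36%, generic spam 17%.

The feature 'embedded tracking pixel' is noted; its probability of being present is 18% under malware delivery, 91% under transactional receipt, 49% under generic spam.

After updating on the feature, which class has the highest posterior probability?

transactional receipt

Multiply each prior by the likelihood of the feature:
  malware delivery: 0.47 × 0.18 = 0.0846
  transactional receipt: 0.36 × 0.91 = 0.3276
  generic spam: 0.17 × 0.49 = 0.0833
Marginal likelihood of the evidence = 0.4955.
P(malware delivery | evidence) ≈ 0.0846 / 0.4955 ≈ 0.171
P(transactional receipt | evidence) ≈ 0.3276 / 0.4955 ≈ 0.661
P(generic spam | evidence) ≈ 0.0833 / 0.4955 ≈ 0.168
The largest is 0.661, so transactional receipt is most probable.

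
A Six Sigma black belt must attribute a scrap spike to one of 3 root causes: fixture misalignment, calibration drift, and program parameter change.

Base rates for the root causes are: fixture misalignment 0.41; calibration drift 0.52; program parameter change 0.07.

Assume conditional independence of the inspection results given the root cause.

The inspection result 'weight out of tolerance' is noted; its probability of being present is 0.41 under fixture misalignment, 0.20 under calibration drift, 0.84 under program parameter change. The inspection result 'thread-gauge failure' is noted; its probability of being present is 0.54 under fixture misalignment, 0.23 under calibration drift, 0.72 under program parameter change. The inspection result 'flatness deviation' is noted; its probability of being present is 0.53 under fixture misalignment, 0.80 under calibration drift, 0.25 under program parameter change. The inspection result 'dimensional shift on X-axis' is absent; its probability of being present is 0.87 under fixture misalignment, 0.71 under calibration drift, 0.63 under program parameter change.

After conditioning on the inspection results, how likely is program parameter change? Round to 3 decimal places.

0.249

For each hypothesis, the unnormalized posterior weight is prior × product of the inspection result likelihoods (using 1 − P(present | H) for each absent inspection result):
  fixture misalignment: 0.41 × 0.41 × 0.54 × 0.53 × (1 − 0.87) = 0.0062543
  calibration drift: 0.52 × 0.20 × 0.23 × 0.80 × (1 − 0.71) = 0.0055494
  program parameter change: 0.07 × 0.84 × 0.72 × 0.25 × (1 − 0.63) = 0.0039161
The unnormalized weights sum to 0.01572.
P(program parameter change | evidence) = 0.0039161 / 0.01572 ≈ 0.249.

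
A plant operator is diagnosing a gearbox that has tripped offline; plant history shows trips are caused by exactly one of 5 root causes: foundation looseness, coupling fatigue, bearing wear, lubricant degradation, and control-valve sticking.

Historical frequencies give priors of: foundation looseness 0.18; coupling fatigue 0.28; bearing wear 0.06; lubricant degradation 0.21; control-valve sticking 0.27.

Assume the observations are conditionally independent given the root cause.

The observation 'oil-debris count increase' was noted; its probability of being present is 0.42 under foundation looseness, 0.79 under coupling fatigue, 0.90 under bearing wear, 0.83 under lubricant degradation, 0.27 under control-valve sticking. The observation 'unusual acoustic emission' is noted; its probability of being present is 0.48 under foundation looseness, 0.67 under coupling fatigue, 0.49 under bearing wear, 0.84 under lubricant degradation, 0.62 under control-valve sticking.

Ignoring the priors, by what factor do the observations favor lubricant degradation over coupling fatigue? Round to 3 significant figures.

1.32

The Bayes factor is the ratio of the joint likelihoods of the evidence pattern under the two hypotheses.
  lubricant degradation: 0.83 × 0.84 = 0.6972
  coupling fatigue: 0.79 × 0.67 = 0.5293
Bayes factor = 0.6972 / 0.5293 ≈ 1.32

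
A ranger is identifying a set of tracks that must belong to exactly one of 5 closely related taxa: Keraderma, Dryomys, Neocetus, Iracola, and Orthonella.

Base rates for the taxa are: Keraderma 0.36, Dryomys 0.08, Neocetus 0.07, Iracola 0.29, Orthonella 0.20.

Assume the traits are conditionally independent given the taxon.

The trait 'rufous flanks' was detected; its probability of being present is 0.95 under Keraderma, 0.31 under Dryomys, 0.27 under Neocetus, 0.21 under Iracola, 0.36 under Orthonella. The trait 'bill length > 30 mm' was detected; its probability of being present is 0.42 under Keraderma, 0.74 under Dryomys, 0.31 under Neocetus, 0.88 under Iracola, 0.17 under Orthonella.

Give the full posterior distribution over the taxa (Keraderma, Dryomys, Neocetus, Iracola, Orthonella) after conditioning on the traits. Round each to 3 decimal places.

0.615, 0.079, 0.025, 0.229, 0.052

Multiply each prior by the joint likelihood of the trait pattern:
  Keraderma: 0.36 × 0.95 × 0.42 = 0.14364
  Dryomys: 0.08 × 0.31 × 0.74 = 0.018352
  Neocetus: 0.07 × 0.27 × 0.31 = 0.005859
  Iracola: 0.29 × 0.21 × 0.88 = 0.053592
  Orthonella: 0.20 × 0.36 × 0.17 = 0.01224
The unnormalized weights sum to 0.23368.
P(Keraderma | evidence) = 0.14364 / 0.23368 ≈ 0.615
P(Dryomys | evidence) = 0.018352 / 0.23368 ≈ 0.079
P(Neocetus | evidence) = 0.005859 / 0.23368 ≈ 0.025
P(Iracola | evidence) = 0.053592 / 0.23368 ≈ 0.229
P(Orthonella | evidence) = 0.01224 / 0.23368 ≈ 0.052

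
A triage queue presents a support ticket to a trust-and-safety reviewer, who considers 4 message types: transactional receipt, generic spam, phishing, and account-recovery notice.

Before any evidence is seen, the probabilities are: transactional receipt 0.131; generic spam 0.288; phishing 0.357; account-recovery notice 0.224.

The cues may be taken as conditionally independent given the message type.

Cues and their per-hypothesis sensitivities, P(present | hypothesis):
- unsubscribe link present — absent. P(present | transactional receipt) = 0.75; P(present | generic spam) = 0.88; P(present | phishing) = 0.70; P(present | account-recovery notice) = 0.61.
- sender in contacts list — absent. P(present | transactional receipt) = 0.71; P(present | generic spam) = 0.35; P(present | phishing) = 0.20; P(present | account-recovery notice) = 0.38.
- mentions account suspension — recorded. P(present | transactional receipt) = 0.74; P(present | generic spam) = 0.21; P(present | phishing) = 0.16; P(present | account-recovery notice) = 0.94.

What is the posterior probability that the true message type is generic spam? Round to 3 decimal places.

For each hypothesis, the unnormalized posterior weight is prior × product of the cue likelihoods (using 1 − P(present | H) for each absent cue):
  transactional receipt: 0.131 × (1 − 0.75) × (1 − 0.71) × 0.74 = 0.0070282
  generic spam: 0.288 × (1 − 0.88) × (1 − 0.35) × 0.21 = 0.0047174
  phishing: 0.357 × (1 − 0.70) × (1 − 0.20) × 0.16 = 0.013709
  account-recovery notice: 0.224 × (1 − 0.61) × (1 − 0.38) × 0.94 = 0.050913
Normalizing constant Z = 0.0070282 + 0.0047174 + 0.013709 + 0.050913 = 0.076368.
P(generic spam | evidence) = 0.0047174 / 0.076368 ≈ 0.062.

0.062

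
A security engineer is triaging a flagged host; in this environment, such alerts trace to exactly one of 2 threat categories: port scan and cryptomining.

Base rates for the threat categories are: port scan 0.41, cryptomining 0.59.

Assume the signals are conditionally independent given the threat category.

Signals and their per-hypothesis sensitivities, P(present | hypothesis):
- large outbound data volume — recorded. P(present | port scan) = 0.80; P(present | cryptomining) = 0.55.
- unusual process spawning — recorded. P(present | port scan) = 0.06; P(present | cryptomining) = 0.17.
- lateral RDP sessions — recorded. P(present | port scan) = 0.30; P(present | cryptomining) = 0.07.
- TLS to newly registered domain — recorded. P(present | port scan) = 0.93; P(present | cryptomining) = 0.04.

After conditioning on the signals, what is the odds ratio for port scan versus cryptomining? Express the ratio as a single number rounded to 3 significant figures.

Posterior odds equal prior odds times the likelihood ratio; only the two competing hypotheses matter.
  port scan: 0.41 × 0.80 × 0.06 × 0.30 × 0.93 = 0.0054907
  cryptomining: 0.59 × 0.55 × 0.17 × 0.07 × 0.04 = 0.00015446
Posterior odds = 0.0054907 / 0.00015446 ≈ 35.5.

35.5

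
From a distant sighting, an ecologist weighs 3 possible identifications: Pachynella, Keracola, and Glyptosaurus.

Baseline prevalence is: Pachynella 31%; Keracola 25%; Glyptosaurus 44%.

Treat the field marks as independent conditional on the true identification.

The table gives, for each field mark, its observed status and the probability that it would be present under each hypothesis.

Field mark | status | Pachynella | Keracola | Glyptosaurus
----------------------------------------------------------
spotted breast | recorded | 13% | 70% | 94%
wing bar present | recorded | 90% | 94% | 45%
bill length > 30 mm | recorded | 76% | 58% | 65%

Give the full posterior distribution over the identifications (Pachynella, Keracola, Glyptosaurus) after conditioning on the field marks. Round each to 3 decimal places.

For each hypothesis, the unnormalized posterior weight is prior × product of the field mark likelihoods:
  Pachynella: 0.31 × 0.13 × 0.90 × 0.76 = 0.027565
  Keracola: 0.25 × 0.70 × 0.94 × 0.58 = 0.09541
  Glyptosaurus: 0.44 × 0.94 × 0.45 × 0.65 = 0.12098
Normalizing constant Z = 0.027565 + 0.09541 + 0.12098 = 0.24395.
P(Pachynella | evidence) = 0.027565 / 0.24395 ≈ 0.113
P(Keracola | evidence) = 0.09541 / 0.24395 ≈ 0.391
P(Glyptosaurus | evidence) = 0.12098 / 0.24395 ≈ 0.496

0.113, 0.391, 0.496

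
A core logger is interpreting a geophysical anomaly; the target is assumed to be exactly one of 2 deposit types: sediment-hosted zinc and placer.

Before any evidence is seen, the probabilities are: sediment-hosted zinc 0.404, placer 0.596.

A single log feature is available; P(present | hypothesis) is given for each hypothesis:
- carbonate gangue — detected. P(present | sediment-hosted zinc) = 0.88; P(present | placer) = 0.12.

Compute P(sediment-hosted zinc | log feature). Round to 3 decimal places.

For each hypothesis, the unnormalized posterior weight is prior × likelihood:
  sediment-hosted zinc: 0.404 × 0.88 = 0.35552
  placer: 0.596 × 0.12 = 0.07152
The unnormalized weights sum to 0.42704.
P(sediment-hosted zinc | evidence) = 0.35552 / 0.42704 ≈ 0.833.

0.833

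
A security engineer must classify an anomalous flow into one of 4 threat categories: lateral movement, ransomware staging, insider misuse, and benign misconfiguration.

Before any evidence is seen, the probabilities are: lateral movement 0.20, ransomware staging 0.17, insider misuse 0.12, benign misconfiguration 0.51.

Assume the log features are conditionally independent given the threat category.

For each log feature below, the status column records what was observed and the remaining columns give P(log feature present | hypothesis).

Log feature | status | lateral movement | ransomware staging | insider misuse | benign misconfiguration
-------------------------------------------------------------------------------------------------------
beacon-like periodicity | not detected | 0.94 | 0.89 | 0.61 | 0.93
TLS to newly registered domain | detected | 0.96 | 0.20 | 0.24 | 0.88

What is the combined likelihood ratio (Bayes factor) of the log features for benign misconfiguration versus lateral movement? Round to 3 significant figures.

Take the product of per-log feature likelihoods under each hypothesis (using 1 − P(present | H) for each absent log feature), then divide.
  benign misconfiguration: (1 − 0.93) × 0.88 = 0.0616
  lateral movement: (1 − 0.94) × 0.96 = 0.0576
Bayes factor = 0.0616 / 0.0576 ≈ 1.07

1.07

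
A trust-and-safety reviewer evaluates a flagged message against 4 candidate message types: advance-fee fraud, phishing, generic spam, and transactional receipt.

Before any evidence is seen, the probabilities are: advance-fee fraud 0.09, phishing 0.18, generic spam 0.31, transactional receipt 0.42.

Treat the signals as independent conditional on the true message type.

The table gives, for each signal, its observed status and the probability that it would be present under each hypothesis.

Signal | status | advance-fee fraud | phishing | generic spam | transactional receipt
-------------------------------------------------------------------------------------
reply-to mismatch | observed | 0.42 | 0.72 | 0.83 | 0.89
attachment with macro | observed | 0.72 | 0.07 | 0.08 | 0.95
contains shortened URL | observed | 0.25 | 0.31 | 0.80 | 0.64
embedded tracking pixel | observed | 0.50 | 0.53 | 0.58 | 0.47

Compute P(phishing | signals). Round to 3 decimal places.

0.012

Multiply each prior by the joint likelihood of the signal pattern:
  advance-fee fraud: 0.09 × 0.42 × 0.72 × 0.25 × 0.50 = 0.003402
  phishing: 0.18 × 0.72 × 0.07 × 0.31 × 0.53 = 0.0014905
  generic spam: 0.31 × 0.83 × 0.08 × 0.80 × 0.58 = 0.009551
  transactional receipt: 0.42 × 0.89 × 0.95 × 0.64 × 0.47 = 0.10682
Normalizing constant Z = 0.003402 + 0.0014905 + 0.009551 + 0.10682 = 0.12126.
P(phishing | evidence) = 0.0014905 / 0.12126 ≈ 0.012.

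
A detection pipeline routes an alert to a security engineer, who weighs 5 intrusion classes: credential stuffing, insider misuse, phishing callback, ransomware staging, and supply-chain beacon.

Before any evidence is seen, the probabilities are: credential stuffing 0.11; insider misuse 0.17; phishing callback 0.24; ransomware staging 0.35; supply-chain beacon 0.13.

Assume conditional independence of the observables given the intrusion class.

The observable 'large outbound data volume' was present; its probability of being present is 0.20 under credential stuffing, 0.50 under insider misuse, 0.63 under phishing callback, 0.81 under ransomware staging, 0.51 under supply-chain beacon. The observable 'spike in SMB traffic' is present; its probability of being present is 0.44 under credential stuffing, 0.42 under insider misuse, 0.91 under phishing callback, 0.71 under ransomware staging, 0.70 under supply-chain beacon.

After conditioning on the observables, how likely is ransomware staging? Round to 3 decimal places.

0.467

By Bayes' rule with conditional independence, the unnormalized weight for each hypothesis is prior × ∏ likelihoods:
  credential stuffing: 0.11 × 0.20 × 0.44 = 0.00968
  insider misuse: 0.17 × 0.50 × 0.42 = 0.0357
  phishing callback: 0.24 × 0.63 × 0.91 = 0.13759
  ransomware staging: 0.35 × 0.81 × 0.71 = 0.20128
  supply-chain beacon: 0.13 × 0.51 × 0.70 = 0.04641
Marginal likelihood of the evidence = 0.43067.
P(ransomware staging | evidence) = 0.20128 / 0.43067 ≈ 0.467.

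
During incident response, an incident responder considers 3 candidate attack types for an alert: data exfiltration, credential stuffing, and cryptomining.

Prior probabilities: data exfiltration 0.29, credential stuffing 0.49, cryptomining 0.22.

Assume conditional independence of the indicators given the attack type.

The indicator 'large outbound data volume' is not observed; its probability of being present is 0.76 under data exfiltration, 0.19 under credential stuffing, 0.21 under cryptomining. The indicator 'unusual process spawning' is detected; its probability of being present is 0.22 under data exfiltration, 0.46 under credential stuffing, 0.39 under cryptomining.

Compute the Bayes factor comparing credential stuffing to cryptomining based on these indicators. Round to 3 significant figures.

Take the product of per-indicator likelihoods under each hypothesis (using 1 − P(present | H) for each absent indicator), then divide.
  credential stuffing: (1 − 0.19) × 0.46 = 0.3726
  cryptomining: (1 − 0.21) × 0.39 = 0.3081
Bayes factor = 0.3726 / 0.3081 ≈ 1.21

1.21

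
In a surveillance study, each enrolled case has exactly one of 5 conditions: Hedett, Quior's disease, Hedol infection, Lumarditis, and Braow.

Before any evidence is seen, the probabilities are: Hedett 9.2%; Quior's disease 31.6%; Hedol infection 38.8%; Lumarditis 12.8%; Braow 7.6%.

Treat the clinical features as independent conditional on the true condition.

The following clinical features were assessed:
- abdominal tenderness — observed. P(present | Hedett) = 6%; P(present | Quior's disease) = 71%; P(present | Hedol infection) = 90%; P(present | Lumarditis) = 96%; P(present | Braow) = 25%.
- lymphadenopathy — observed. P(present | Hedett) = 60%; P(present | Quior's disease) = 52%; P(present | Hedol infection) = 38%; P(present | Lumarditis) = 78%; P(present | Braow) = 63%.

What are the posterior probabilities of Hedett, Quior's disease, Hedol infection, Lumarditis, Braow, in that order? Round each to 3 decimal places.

Multiply each prior by the joint likelihood of the clinical feature pattern:
  Hedett: 0.092 × 0.06 × 0.60 = 0.003312
  Quior's disease: 0.316 × 0.71 × 0.52 = 0.11667
  Hedol infection: 0.388 × 0.90 × 0.38 = 0.1327
  Lumarditis: 0.128 × 0.96 × 0.78 = 0.095846
  Braow: 0.076 × 0.25 × 0.63 = 0.01197
Marginal likelihood of the evidence = 0.36049.
P(Hedett | evidence) = 0.003312 / 0.36049 ≈ 0.009
P(Quior's disease | evidence) = 0.11667 / 0.36049 ≈ 0.324
P(Hedol infection | evidence) = 0.1327 / 0.36049 ≈ 0.368
P(Lumarditis | evidence) = 0.095846 / 0.36049 ≈ 0.266
P(Braow | evidence) = 0.01197 / 0.36049 ≈ 0.033

0.009, 0.324, 0.368, 0.266, 0.033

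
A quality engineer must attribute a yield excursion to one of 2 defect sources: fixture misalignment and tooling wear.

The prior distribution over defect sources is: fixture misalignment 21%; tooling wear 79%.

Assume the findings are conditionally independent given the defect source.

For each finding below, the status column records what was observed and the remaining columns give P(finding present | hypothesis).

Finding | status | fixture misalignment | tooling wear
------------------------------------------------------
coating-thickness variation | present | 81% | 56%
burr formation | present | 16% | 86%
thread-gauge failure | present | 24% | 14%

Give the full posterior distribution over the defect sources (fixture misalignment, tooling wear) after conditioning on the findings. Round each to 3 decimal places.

For each hypothesis, the unnormalized posterior weight is prior × product of the finding likelihoods:
  fixture misalignment: 0.21 × 0.81 × 0.16 × 0.24 = 0.0065318
  tooling wear: 0.79 × 0.56 × 0.86 × 0.14 = 0.053265
The unnormalized weights sum to 0.059797.
P(fixture misalignment | evidence) = 0.0065318 / 0.059797 ≈ 0.109
P(tooling wear | evidence) = 0.053265 / 0.059797 ≈ 0.891

0.109, 0.891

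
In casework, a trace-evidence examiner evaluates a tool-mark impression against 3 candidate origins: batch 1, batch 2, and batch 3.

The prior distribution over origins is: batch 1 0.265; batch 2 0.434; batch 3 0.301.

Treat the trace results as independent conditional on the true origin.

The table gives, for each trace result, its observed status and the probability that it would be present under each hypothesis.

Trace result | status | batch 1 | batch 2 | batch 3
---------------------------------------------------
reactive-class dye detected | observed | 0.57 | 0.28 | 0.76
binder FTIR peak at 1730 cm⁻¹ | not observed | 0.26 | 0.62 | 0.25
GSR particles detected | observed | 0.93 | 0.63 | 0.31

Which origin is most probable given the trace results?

For each hypothesis, the unnormalized posterior weight is prior × product of the trace result likelihoods (using 1 − P(present | H) for each absent trace result):
  batch 1: 0.265 × 0.57 × (1 − 0.26) × 0.93 = 0.10395
  batch 2: 0.434 × 0.28 × (1 − 0.62) × 0.63 = 0.029092
  batch 3: 0.301 × 0.76 × (1 − 0.25) × 0.31 = 0.053187
Normalizing constant Z = 0.10395 + 0.029092 + 0.053187 = 0.18623.
P(batch 1 | evidence) ≈ 0.10395 / 0.18623 ≈ 0.558
P(batch 2 | evidence) ≈ 0.029092 / 0.18623 ≈ 0.156
P(batch 3 | evidence) ≈ 0.053187 / 0.18623 ≈ 0.286
The largest is 0.558, so batch 1 is most probable.

batch 1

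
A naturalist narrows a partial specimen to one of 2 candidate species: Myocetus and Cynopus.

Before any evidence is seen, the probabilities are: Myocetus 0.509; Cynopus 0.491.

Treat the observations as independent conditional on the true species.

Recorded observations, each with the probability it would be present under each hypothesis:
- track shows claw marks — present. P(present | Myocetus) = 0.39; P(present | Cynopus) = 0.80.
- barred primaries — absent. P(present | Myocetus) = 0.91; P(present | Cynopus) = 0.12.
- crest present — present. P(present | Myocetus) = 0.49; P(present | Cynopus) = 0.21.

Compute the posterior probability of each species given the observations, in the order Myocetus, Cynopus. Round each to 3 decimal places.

For each hypothesis, the unnormalized posterior weight is prior × product of the observation likelihoods (using 1 − P(present | H) for each absent observation):
  Myocetus: 0.509 × 0.39 × (1 − 0.91) × 0.49 = 0.0087543
  Cynopus: 0.491 × 0.80 × (1 − 0.12) × 0.21 = 0.072589
Normalizing constant Z = 0.0087543 + 0.072589 = 0.081344.
P(Myocetus | evidence) = 0.0087543 / 0.081344 ≈ 0.108
P(Cynopus | evidence) = 0.072589 / 0.081344 ≈ 0.892

0.108, 0.892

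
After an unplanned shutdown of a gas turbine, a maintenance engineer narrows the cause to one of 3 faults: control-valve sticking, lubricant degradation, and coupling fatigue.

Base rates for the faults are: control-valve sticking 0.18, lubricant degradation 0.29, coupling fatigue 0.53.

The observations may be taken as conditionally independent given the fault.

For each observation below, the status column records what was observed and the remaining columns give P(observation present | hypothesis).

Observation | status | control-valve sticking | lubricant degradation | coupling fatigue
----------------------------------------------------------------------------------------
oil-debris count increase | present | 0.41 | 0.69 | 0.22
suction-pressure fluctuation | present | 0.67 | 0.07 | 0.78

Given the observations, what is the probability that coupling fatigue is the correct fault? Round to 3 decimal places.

For each hypothesis, the unnormalized posterior weight is prior × product of the observation likelihoods:
  control-valve sticking: 0.18 × 0.41 × 0.67 = 0.049446
  lubricant degradation: 0.29 × 0.69 × 0.07 = 0.014007
  coupling fatigue: 0.53 × 0.22 × 0.78 = 0.090948
The unnormalized weights sum to 0.1544.
P(coupling fatigue | evidence) = 0.090948 / 0.1544 ≈ 0.589.

0.589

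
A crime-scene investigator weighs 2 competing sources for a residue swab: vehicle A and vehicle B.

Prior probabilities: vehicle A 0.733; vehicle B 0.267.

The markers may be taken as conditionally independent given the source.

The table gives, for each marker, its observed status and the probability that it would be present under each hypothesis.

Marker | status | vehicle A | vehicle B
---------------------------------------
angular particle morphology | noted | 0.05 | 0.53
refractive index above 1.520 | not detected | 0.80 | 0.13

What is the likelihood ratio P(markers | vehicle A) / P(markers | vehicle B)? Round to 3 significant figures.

Joint likelihood of the marker pattern under each hypothesis (using 1 − P(present | H) for each absent marker):
  vehicle A: 0.05 × (1 − 0.80) = 0.01
  vehicle B: 0.53 × (1 − 0.13) = 0.4611
Bayes factor = 0.01 / 0.4611 ≈ 0.0217

0.0217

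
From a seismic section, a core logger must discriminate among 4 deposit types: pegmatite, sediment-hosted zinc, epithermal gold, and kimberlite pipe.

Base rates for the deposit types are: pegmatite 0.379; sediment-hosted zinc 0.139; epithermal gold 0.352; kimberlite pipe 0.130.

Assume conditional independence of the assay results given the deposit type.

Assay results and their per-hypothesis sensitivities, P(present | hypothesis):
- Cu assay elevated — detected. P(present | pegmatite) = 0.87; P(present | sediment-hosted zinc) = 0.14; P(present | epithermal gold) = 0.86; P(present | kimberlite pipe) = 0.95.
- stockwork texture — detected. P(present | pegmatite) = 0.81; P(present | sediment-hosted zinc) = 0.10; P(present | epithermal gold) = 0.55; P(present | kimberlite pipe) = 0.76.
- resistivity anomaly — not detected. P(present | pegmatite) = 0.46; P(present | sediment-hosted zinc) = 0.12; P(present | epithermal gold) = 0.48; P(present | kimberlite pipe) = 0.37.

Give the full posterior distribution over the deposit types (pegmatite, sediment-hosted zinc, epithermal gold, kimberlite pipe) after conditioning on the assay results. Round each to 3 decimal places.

0.495, 0.006, 0.297, 0.203

By Bayes' rule with conditional independence, the unnormalized weight for each hypothesis is prior × ∏ likelihoods (using 1 − P(present | H) for each absent assay result):
  pegmatite: 0.379 × 0.87 × 0.81 × (1 − 0.46) = 0.14422
  sediment-hosted zinc: 0.139 × 0.14 × 0.10 × (1 − 0.12) = 0.0017125
  epithermal gold: 0.352 × 0.86 × 0.55 × (1 − 0.48) = 0.086578
  kimberlite pipe: 0.130 × 0.95 × 0.76 × (1 − 0.37) = 0.059132
The unnormalized weights sum to 0.29165.
P(pegmatite | evidence) = 0.14422 / 0.29165 ≈ 0.495
P(sediment-hosted zinc | evidence) = 0.0017125 / 0.29165 ≈ 0.006
P(epithermal gold | evidence) = 0.086578 / 0.29165 ≈ 0.297
P(kimberlite pipe | evidence) = 0.059132 / 0.29165 ≈ 0.203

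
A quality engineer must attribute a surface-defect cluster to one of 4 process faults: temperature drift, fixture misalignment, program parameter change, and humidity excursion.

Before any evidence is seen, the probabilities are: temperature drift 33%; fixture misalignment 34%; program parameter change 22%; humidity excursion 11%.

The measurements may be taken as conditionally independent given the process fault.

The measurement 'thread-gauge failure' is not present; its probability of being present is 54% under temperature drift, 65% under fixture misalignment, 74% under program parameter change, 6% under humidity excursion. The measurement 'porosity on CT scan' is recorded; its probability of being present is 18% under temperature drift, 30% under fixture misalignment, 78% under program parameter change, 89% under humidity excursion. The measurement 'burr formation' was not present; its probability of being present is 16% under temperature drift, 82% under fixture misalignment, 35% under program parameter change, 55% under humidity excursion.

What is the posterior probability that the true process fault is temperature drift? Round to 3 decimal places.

0.230

For each hypothesis, the unnormalized posterior weight is prior × product of the measurement likelihoods (using 1 − P(present | H) for each absent measurement):
  temperature drift: 0.33 × (1 − 0.54) × 0.18 × (1 − 0.16) = 0.022952
  fixture misalignment: 0.34 × (1 − 0.65) × 0.30 × (1 − 0.82) = 0.006426
  program parameter change: 0.22 × (1 − 0.74) × 0.78 × (1 − 0.35) = 0.029
  humidity excursion: 0.11 × (1 − 0.06) × 0.89 × (1 − 0.55) = 0.041412
Marginal likelihood of the evidence = 0.09979.
P(temperature drift | evidence) = 0.022952 / 0.09979 ≈ 0.230.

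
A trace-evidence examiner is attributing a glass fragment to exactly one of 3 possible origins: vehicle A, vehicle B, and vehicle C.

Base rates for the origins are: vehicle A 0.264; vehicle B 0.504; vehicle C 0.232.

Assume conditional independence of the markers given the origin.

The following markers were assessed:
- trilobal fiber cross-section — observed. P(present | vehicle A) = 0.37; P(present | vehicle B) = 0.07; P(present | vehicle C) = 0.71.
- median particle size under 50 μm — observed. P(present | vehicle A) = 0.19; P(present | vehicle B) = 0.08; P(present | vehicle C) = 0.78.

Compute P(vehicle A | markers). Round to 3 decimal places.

0.124

For each hypothesis, the unnormalized posterior weight is prior × product of the marker likelihoods:
  vehicle A: 0.264 × 0.37 × 0.19 = 0.018559
  vehicle B: 0.504 × 0.07 × 0.08 = 0.0028224
  vehicle C: 0.232 × 0.71 × 0.78 = 0.12848
Marginal likelihood of the evidence = 0.14986.
P(vehicle A | evidence) = 0.018559 / 0.14986 ≈ 0.124.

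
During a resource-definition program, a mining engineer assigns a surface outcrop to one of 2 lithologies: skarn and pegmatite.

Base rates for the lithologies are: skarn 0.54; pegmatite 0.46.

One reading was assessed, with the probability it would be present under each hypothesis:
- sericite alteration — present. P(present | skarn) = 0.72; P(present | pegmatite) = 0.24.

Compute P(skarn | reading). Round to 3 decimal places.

By Bayes' rule, the unnormalized weight for each hypothesis is prior × likelihood:
  skarn: 0.54 × 0.72 = 0.3888
  pegmatite: 0.46 × 0.24 = 0.1104
The unnormalized weights sum to 0.4992.
P(skarn | evidence) = 0.3888 / 0.4992 ≈ 0.779.

0.779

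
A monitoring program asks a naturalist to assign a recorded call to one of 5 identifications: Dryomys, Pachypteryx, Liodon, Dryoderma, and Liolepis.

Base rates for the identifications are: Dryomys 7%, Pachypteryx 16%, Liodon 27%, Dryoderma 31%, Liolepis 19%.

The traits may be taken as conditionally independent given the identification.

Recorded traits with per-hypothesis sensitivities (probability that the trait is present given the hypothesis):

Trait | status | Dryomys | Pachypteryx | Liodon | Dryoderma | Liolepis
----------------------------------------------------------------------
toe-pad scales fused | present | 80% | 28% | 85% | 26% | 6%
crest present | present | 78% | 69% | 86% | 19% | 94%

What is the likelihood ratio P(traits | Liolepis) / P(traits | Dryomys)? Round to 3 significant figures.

0.0904

Joint likelihood of the trait pattern under each hypothesis:
  Liolepis: 0.06 × 0.94 = 0.0564
  Dryomys: 0.80 × 0.78 = 0.624
Bayes factor = 0.0564 / 0.624 ≈ 0.0904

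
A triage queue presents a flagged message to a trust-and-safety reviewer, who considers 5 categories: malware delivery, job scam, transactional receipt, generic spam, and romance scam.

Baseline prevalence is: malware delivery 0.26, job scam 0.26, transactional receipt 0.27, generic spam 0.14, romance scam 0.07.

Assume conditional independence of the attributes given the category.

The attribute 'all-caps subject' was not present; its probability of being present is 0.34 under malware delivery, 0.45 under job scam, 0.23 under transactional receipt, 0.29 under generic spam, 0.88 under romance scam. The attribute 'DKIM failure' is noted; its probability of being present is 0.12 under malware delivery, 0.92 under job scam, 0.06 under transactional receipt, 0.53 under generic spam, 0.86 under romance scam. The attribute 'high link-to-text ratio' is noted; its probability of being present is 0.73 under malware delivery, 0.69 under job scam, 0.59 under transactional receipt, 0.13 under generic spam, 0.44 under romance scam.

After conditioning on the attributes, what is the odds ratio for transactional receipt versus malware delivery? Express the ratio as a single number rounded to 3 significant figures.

0.490

The normalizing constant cancels in an odds ratio, so compute prior × likelihood for the two hypotheses only (using 1 − P(present | H) for each absent attribute):
  transactional receipt: 0.27 × (1 − 0.23) × 0.06 × 0.59 = 0.0073597
  malware delivery: 0.26 × (1 − 0.34) × 0.12 × 0.73 = 0.015032
Posterior odds = 0.0073597 / 0.015032 ≈ 0.490.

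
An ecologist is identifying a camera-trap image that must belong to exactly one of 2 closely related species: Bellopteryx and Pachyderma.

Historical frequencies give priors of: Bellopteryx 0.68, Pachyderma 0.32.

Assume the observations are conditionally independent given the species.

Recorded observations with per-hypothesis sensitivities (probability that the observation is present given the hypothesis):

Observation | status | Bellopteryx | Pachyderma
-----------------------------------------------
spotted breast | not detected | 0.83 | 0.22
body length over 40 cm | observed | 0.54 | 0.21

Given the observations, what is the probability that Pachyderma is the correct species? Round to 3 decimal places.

For each hypothesis, the unnormalized posterior weight is prior × product of the observation likelihoods (using 1 − P(present | H) for each absent observation):
  Bellopteryx: 0.68 × (1 − 0.83) × 0.54 = 0.062424
  Pachyderma: 0.32 × (1 − 0.22) × 0.21 = 0.052416
The unnormalized weights sum to 0.11484.
P(Pachyderma | evidence) = 0.052416 / 0.11484 ≈ 0.456.

0.456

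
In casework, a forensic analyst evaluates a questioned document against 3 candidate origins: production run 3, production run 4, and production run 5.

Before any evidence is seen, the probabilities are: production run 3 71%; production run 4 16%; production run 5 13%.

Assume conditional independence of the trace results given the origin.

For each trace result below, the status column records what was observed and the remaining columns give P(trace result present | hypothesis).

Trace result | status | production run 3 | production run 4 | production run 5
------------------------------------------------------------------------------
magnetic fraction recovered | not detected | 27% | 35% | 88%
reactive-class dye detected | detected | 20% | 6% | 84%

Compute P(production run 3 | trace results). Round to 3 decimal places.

Multiply each prior by the joint likelihood of the trace result pattern (using 1 − P(present | H) for each absent trace result):
  production run 3: 0.71 × (1 − 0.27) × 0.20 = 0.10366
  production run 4: 0.16 × (1 − 0.35) × 0.06 = 0.00624
  production run 5: 0.13 × (1 − 0.88) × 0.84 = 0.013104
The unnormalized weights sum to 0.123.
P(production run 3 | evidence) = 0.10366 / 0.123 ≈ 0.843.

0.843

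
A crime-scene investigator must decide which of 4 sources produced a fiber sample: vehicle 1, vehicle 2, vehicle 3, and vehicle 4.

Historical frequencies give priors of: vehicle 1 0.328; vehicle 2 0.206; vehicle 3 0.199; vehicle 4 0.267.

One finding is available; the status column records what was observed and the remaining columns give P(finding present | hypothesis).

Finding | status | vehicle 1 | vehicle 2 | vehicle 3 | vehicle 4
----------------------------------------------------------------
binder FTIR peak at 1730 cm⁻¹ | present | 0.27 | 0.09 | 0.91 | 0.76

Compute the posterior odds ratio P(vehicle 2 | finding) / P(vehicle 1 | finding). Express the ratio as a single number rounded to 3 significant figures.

0.209

Posterior odds equal prior odds times the likelihood ratio; only the two competing hypotheses matter.
  vehicle 2: 0.206 × 0.09 = 0.01854
  vehicle 1: 0.328 × 0.27 = 0.08856
Posterior odds = 0.01854 / 0.08856 ≈ 0.209.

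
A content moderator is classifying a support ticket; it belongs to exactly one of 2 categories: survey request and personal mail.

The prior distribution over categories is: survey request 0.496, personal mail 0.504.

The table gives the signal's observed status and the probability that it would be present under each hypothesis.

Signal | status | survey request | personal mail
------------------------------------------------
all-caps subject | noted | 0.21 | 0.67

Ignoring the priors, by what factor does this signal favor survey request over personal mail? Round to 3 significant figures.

The Bayes factor is the ratio of the two likelihoods.
  survey request: 0.21
  personal mail: 0.67
Bayes factor = 0.21 / 0.67 ≈ 0.313

0.313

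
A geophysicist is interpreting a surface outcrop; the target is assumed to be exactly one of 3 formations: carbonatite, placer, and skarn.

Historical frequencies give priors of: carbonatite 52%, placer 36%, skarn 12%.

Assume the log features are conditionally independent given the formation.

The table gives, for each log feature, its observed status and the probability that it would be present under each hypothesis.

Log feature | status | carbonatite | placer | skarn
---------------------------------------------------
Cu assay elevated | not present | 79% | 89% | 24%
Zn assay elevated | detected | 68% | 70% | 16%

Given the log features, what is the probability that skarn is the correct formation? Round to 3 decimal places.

By Bayes' rule with conditional independence, the unnormalized weight for each hypothesis is prior × ∏ likelihoods (using 1 − P(present | H) for each absent log feature):
  carbonatite: 0.52 × (1 − 0.79) × 0.68 = 0.074256
  placer: 0.36 × (1 − 0.89) × 0.70 = 0.02772
  skarn: 0.12 × (1 − 0.24) × 0.16 = 0.014592
Normalizing constant Z = 0.074256 + 0.02772 + 0.014592 = 0.11657.
P(skarn | evidence) = 0.014592 / 0.11657 ≈ 0.125.

0.125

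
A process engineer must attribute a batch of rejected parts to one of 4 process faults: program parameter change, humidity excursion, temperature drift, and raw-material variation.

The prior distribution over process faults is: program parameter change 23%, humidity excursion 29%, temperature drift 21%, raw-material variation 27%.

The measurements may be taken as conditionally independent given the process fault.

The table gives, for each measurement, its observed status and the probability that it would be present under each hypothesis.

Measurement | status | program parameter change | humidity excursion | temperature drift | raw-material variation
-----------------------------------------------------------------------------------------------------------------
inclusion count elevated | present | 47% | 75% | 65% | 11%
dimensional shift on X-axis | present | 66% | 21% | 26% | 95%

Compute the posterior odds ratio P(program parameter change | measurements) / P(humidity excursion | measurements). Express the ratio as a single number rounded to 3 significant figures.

The normalizing constant cancels in an odds ratio, so compute prior × likelihood for the two hypotheses only:
  program parameter change: 0.23 × 0.47 × 0.66 = 0.071346
  humidity excursion: 0.29 × 0.75 × 0.21 = 0.045675
Posterior odds = 0.071346 / 0.045675 ≈ 1.56.

1.56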